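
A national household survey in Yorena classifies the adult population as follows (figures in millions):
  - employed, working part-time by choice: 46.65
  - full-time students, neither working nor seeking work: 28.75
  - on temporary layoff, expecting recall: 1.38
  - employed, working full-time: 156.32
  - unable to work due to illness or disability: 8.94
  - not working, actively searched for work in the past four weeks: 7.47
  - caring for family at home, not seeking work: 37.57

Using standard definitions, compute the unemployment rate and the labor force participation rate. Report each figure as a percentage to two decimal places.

Employed = 46.65 + 156.32 = 202.97 million.
Unemployed = 1.38 + 7.47 = 8.85 million (jobless and actively searching, or on temporary layoff).
Labor force = 202.97 + 8.85 = 211.82 million.
Not in labor force = 28.75 + 8.94 + 37.57 = 75.26 million (those not working and not actively searching are outside the labor force).
Civilian working-age population = 211.82 + 75.26 = 287.08 million.
Unemployment rate = 8.85 / 211.82 = 4.18%.
Labor force participation rate = 211.82 / 287.08 = 73.78%.

Unemployment rate ≈ 4.18%; labor force participation rate ≈ 73.78%.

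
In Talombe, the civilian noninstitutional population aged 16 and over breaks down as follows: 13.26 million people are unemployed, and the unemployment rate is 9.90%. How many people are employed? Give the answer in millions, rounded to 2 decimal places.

Labor force = U / u = 13.26 / 0.0990 ≈ 133.94 million.
Employed = labor force − unemployed = 133.94 − 13.26 = 120.68 million.

About 120.68 million are employed.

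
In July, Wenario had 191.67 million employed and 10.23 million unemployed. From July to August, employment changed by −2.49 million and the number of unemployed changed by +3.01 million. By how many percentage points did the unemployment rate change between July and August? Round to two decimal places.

The unemployment rate changed by +1.47 percentage points.

July: labor force = 191.67 + 10.23 = 201.90; u = 10.23/201.90 = 5.07%.
August: labor force = 189.18 + 13.24 = 202.42; u = 13.24/202.42 = 6.54%.
Change = 6.54% − 5.07% = +1.47 pp.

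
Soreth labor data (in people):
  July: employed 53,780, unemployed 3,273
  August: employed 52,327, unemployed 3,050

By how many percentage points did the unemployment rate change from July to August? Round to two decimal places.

July: labor force = 53,780 + 3,273 = 57,053; u = 3,273/57,053 = 5.74%.
August: labor force = 52,327 + 3,050 = 55,377; u = 3,050/55,377 = 5.51%.
Change = 5.51% − 5.74% = −0.23 pp.

The unemployment rate changed by −0.23 percentage points.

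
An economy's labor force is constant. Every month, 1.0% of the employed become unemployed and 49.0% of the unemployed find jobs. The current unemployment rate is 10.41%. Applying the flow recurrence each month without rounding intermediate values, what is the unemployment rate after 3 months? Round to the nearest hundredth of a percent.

Unemployment rate after three months ≈ 3.05%.

With a fixed labor force, u_{t+1} = u_t + s·(1−u_t) − f·u_t = u_t·(1−s−f) + s.
Here 1−s−f = 0.500 and s = 0.010.
u_1 = 0.104100 × 0.500 + 0.010 = 0.062050.
u_2 = 0.062050 × 0.500 + 0.010 = 0.041025.
u_3 = 0.041025 × 0.500 + 0.010 = 0.030512.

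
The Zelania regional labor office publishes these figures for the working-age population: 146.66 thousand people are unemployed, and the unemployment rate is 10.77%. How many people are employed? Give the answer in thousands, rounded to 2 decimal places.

About 1,215.09 thousand are employed.

Labor force = U / u = 146.66 / 0.1077 ≈ 1,361.75 thousand.
Employed = labor force − unemployed = 1,361.75 − 146.66 = 1,215.09 thousand.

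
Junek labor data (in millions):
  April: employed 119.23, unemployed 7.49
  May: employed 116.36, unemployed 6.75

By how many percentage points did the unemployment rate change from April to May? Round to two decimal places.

The unemployment rate changed by −0.43 percentage points.

April: labor force = 119.23 + 7.49 = 126.72; u = 7.49/126.72 = 5.91%.
May: labor force = 116.36 + 6.75 = 123.11; u = 6.75/123.11 = 5.48%.
Change = 5.48% − 5.91% = −0.43 pp.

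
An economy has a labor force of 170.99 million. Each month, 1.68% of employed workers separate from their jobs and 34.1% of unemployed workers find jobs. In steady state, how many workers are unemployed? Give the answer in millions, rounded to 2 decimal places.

About 8.03 million are unemployed in steady state.

Steady-state unemployment rate u* = s/(s+f) = 1.68/(1.68+34.1) = 0.046954.
Unemployed = u* × labor force = 0.046954 × 170.99 ≈ 8.03 million.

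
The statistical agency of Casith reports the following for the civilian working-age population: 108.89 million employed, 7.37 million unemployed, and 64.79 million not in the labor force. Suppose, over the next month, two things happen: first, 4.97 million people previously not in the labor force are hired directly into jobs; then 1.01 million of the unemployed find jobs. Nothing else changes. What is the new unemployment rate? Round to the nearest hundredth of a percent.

New unemployment rate ≈ 5.25%.

Initially, labor force = 108.89 + 7.37 = 116.26 million, so u = 7.37/116.26 = 6.34%.
After the first change, employed and labor force both rise by 4.97; unemployed unchanged → E = 113.86, U = 7.37, labor force = 121.23 million.
After the second change, unemployed falls and employed rises by 1.01; labor force unchanged → E = 114.87, U = 6.36, labor force = 121.23 million.
New unemployment rate = 6.36 / 121.23 = 5.25%.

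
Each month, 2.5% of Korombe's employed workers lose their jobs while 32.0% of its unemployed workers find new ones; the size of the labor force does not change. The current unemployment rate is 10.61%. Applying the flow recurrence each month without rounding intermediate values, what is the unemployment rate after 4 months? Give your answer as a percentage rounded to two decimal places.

Unemployment rate after four months ≈ 7.87%.

With a fixed labor force, u_{t+1} = u_t + s·(1−u_t) − f·u_t = u_t·(1−s−f) + s.
Here 1−s−f = 0.655 and s = 0.025.
u_1 = 0.106100 × 0.655 + 0.025 = 0.094496.
u_2 = 0.094496 × 0.655 + 0.025 = 0.086895.
u_3 = 0.086895 × 0.655 + 0.025 = 0.081916.
u_4 = 0.081916 × 0.655 + 0.025 = 0.078655.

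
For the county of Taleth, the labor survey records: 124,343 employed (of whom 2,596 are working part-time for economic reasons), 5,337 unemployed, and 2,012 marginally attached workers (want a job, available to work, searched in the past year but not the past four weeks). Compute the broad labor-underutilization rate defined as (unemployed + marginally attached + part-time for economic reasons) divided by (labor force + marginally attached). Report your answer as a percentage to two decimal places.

Labor force = 124,343 + 5,337 = 129,680.
Numerator = 5,337 + 2,012 + 2,596 = 9,945.
Denominator = 129,680 + 2,012 = 131,692.
Broad rate = 9,945 / 131,692 = 7.55%.

Broad underutilization rate ≈ 7.55%.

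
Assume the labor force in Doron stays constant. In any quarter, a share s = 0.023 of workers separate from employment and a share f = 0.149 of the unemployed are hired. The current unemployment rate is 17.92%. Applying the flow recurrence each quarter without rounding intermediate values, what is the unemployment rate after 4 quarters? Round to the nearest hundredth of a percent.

With a fixed labor force, u_{t+1} = u_t + s·(1−u_t) − f·u_t = u_t·(1−s−f) + s.
Here 1−s−f = 0.828 and s = 0.023.
u_1 = 0.179200 × 0.828 + 0.023 = 0.171378.
u_2 = 0.171378 × 0.828 + 0.023 = 0.164901.
u_3 = 0.164901 × 0.828 + 0.023 = 0.159538.
u_4 = 0.159538 × 0.828 + 0.023 = 0.155097.

Unemployment rate after four quarters ≈ 15.51%.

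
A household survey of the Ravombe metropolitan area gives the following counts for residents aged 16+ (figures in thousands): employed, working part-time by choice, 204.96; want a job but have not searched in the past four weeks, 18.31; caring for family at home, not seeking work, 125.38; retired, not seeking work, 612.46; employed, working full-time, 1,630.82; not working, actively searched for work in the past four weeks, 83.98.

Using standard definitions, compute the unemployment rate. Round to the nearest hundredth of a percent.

Employed = 204.96 + 1,630.82 = 1,835.78 thousand.
Unemployed = 83.98 thousand.
Labor force = 1,835.78 + 83.98 = 1,919.76 thousand.
Unemployment rate = 83.98 / 1,919.76 = 4.37%.

Unemployment rate ≈ 4.37%.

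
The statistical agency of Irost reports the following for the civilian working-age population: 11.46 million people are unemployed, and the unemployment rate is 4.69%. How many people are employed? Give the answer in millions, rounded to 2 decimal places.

About 232.89 million are employed.

Labor force = U / u = 11.46 / 0.0469 ≈ 244.35 million.
Employed = labor force − unemployed = 244.35 − 11.46 = 232.89 million.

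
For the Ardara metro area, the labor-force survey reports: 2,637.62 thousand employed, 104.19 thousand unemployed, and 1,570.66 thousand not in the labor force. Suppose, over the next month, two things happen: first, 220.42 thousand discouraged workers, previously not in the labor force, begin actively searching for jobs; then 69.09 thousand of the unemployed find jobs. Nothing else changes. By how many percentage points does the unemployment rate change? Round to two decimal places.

Initially, labor force = 2,637.62 + 104.19 = 2,741.81 thousand, so u = 104.19/2,741.81 = 3.80%.
After the first change, unemployed and labor force both rise by 220.42 → E = 2,637.62, U = 324.61, labor force = 2,962.23 thousand.
After the second change, unemployed falls and employed rises by 69.09; labor force unchanged → E = 2,706.71, U = 255.52, labor force = 2,962.23 thousand.
New unemployment rate = 255.52 / 2,962.23 = 8.63%.
Change = 8.63% − 3.80% = +4.83 percentage points.

The unemployment rate changes by +4.83 percentage points.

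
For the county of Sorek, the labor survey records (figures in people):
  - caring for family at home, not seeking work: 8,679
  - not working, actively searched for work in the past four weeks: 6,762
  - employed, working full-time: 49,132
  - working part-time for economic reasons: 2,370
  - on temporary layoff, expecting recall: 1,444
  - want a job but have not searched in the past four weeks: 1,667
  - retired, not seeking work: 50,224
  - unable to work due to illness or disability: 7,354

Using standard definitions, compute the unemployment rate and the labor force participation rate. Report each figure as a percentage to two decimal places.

Employed = 49,132 + 2,370 = 51,502 (anyone who worked, including part-time for economic reasons, counts as employed).
Unemployed = 6,762 + 1,444 = 8,206 (jobless and actively searching, or on temporary layoff).
Labor force = 51,502 + 8,206 = 59,708.
Not in labor force = 8,679 + 1,667 + 50,224 + 7,354 = 67,924 (those not working and not actively searching are outside the labor force — including those who want a job but have given up searching).
Civilian working-age population = 59,708 + 67,924 = 127,632.
Unemployment rate = 8,206 / 59,708 = 13.74%.
Labor force participation rate = 59,708 / 127,632 = 46.78%.

Unemployment rate ≈ 13.74%; labor force participation rate ≈ 46.78%.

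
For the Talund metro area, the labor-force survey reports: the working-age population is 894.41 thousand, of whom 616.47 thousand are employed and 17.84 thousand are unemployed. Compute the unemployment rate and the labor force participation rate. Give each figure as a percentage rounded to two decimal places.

Unemployment rate ≈ 2.81%; labor force participation rate ≈ 70.92%.

Labor force = employed + unemployed = 616.47 + 17.84 = 634.31 thousand.
Unemployment rate = 17.84 / 634.31 = 2.81%.
Labor force participation rate = 634.31 / 894.41 = 70.92%.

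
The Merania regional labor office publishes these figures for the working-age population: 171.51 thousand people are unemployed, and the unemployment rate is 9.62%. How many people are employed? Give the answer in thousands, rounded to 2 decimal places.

About 1,611.34 thousand are employed.

Labor force = U / u = 171.51 / 0.0962 ≈ 1,782.85 thousand.
Employed = labor force − unemployed = 1,782.85 − 171.51 = 1,611.34 thousand.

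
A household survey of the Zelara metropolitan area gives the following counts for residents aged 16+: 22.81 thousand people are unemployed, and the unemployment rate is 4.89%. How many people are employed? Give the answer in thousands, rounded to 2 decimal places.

About 443.65 thousand are employed.

Labor force = U / u = 22.81 / 0.0489 ≈ 466.46 thousand.
Employed = labor force − unemployed = 466.46 − 22.81 = 443.65 thousand.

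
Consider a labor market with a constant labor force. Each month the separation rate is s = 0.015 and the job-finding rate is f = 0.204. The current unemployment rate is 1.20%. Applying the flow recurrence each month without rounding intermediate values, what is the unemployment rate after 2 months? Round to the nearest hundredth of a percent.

Unemployment rate after two months ≈ 3.40%.

With a fixed labor force, u_{t+1} = u_t + s·(1−u_t) − f·u_t = u_t·(1−s−f) + s.
Here 1−s−f = 0.781 and s = 0.015.
u_1 = 0.012000 × 0.781 + 0.015 = 0.024372.
u_2 = 0.024372 × 0.781 + 0.015 = 0.034035.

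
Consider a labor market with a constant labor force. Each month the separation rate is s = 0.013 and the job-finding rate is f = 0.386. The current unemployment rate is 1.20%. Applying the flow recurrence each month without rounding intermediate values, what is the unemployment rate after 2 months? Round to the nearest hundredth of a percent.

Unemployment rate after two months ≈ 2.51%.

With a fixed labor force, u_{t+1} = u_t + s·(1−u_t) − f·u_t = u_t·(1−s−f) + s.
Here 1−s−f = 0.601 and s = 0.013.
u_1 = 0.012000 × 0.601 + 0.013 = 0.020212.
u_2 = 0.020212 × 0.601 + 0.013 = 0.025147.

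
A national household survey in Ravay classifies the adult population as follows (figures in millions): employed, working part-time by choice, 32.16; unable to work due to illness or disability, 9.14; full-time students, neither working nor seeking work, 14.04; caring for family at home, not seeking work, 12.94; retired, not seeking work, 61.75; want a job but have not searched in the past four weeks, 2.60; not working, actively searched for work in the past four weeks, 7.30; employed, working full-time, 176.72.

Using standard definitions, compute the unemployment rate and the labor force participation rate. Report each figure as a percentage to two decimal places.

Unemployment rate ≈ 3.38%; labor force participation rate ≈ 68.27%.

Employed = 32.16 + 176.72 = 208.88 million.
Unemployed = 7.30 million.
Labor force = 208.88 + 7.30 = 216.18 million.
Not in labor force = 9.14 + 14.04 + 12.94 + 61.75 + 2.60 = 100.47 million (those not working and not actively searching are outside the labor force — including those who want a job but have given up searching).
Civilian working-age population = 216.18 + 100.47 = 316.65 million.
Unemployment rate = 7.30 / 216.18 = 3.38%.
Labor force participation rate = 216.18 / 316.65 = 68.27%.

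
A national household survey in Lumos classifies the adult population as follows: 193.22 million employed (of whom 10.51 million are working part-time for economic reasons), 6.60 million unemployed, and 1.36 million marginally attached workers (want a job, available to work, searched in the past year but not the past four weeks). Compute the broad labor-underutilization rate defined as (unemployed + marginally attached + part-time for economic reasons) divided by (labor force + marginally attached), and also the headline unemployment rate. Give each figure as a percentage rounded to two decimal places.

Labor force = 193.22 + 6.60 = 199.82 million.
Numerator = 6.60 + 1.36 + 10.51 = 18.47 million.
Denominator = 199.82 + 1.36 = 201.18 million.
Broad rate = 18.47 / 201.18 = 9.18%.
Headline unemployment rate = 6.60 / 199.82 = 3.30%.

Broad underutilization rate ≈ 9.18%; headline unemployment rate ≈ 3.30%.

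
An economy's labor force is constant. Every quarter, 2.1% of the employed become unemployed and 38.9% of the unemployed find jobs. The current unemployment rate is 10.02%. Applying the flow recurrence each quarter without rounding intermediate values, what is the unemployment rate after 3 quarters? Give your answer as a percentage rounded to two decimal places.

With a fixed labor force, u_{t+1} = u_t + s·(1−u_t) − f·u_t = u_t·(1−s−f) + s.
Here 1−s−f = 0.590 and s = 0.021.
u_1 = 0.100200 × 0.590 + 0.021 = 0.080118.
u_2 = 0.080118 × 0.590 + 0.021 = 0.068270.
u_3 = 0.068270 × 0.590 + 0.021 = 0.061279.

Unemployment rate after three quarters ≈ 6.13%.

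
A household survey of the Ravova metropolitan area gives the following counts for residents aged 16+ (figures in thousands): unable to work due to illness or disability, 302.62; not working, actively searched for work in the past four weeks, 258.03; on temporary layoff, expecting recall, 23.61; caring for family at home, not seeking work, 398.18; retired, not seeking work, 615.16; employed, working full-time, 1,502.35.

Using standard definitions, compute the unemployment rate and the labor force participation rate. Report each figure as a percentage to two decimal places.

Employed = 1,502.35 thousand.
Unemployed = 258.03 + 23.61 = 281.64 thousand (jobless and actively searching, or on temporary layoff).
Labor force = 1,502.35 + 281.64 = 1,783.99 thousand.
Not in labor force = 302.62 + 398.18 + 615.16 = 1,315.96 thousand (those not working and not actively searching are outside the labor force).
Civilian working-age population = 1,783.99 + 1,315.96 = 3,099.95 thousand.
Unemployment rate = 281.64 / 1,783.99 = 15.79%.
Labor force participation rate = 1,783.99 / 3,099.95 = 57.55%.

Unemployment rate ≈ 15.79%; labor force participation rate ≈ 57.55%.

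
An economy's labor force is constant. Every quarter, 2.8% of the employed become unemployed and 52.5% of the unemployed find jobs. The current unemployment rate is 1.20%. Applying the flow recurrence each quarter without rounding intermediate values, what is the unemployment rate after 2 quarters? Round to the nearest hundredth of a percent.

Unemployment rate after two quarters ≈ 4.29%.

With a fixed labor force, u_{t+1} = u_t + s·(1−u_t) − f·u_t = u_t·(1−s−f) + s.
Here 1−s−f = 0.447 and s = 0.028.
u_1 = 0.012000 × 0.447 + 0.028 = 0.033364.
u_2 = 0.033364 × 0.447 + 0.028 = 0.042914.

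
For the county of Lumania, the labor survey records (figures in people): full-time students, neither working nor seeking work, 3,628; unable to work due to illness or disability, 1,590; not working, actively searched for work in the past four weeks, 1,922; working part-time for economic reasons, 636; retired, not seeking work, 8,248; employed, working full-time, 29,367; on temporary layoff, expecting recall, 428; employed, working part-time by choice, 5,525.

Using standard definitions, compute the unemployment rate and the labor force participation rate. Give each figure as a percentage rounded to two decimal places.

Employed = 636 + 29,367 + 5,525 = 35,528 (anyone who worked, including part-time for economic reasons, counts as employed).
Unemployed = 1,922 + 428 = 2,350 (jobless and actively searching, or on temporary layoff).
Labor force = 35,528 + 2,350 = 37,878.
Not in labor force = 3,628 + 1,590 + 8,248 = 13,466 (those not working and not actively searching are outside the labor force).
Civilian working-age population = 37,878 + 13,466 = 51,344.
Unemployment rate = 2,350 / 37,878 = 6.20%.
Labor force participation rate = 37,878 / 51,344 = 73.77%.

Unemployment rate ≈ 6.20%; labor force participation rate ≈ 73.77%.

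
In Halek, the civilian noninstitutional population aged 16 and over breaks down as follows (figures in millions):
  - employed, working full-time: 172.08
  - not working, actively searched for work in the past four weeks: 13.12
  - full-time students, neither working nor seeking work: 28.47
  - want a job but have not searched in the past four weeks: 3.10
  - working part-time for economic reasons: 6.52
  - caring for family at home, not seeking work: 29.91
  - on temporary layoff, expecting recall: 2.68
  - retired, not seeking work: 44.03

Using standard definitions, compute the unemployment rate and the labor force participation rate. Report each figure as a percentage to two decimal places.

Employed = 172.08 + 6.52 = 178.60 million (anyone who worked, including part-time for economic reasons, counts as employed).
Unemployed = 13.12 + 2.68 = 15.80 million (jobless and actively searching, or on temporary layoff).
Labor force = 178.60 + 15.80 = 194.40 million.
Not in labor force = 28.47 + 3.10 + 29.91 + 44.03 = 105.51 million (those not working and not actively searching are outside the labor force — including those who want a job but have given up searching).
Civilian working-age population = 194.40 + 105.51 = 299.91 million.
Unemployment rate = 15.80 / 194.40 = 8.13%.
Labor force participation rate = 194.40 / 299.91 = 64.82%.

Unemployment rate ≈ 8.13%; labor force participation rate ≈ 64.82%.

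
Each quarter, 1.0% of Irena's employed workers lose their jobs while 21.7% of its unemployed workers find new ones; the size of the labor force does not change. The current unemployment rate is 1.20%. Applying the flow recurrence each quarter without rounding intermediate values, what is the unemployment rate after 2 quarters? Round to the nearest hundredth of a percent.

Unemployment rate after two quarters ≈ 2.49%.

With a fixed labor force, u_{t+1} = u_t + s·(1−u_t) − f·u_t = u_t·(1−s−f) + s.
Here 1−s−f = 0.773 and s = 0.010.
u_1 = 0.012000 × 0.773 + 0.010 = 0.019276.
u_2 = 0.019276 × 0.773 + 0.010 = 0.024900.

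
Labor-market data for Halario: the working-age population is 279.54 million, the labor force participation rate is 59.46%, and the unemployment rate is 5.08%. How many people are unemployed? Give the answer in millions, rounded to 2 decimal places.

About 8.44 million are unemployed.

Labor force = 0.5946 × 279.54 = 166.21 million.
Unemployed = 0.0508 × 166.21 ≈ 8.44 million.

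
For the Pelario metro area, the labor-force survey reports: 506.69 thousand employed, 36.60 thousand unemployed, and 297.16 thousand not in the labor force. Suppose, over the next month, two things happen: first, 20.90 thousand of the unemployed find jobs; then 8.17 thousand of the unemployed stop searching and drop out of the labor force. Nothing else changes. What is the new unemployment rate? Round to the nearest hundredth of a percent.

New unemployment rate ≈ 1.41%.

Initially, labor force = 506.69 + 36.60 = 543.29 thousand, so u = 36.60/543.29 = 6.74%.
After the first change, unemployed falls and employed rises by 20.90; labor force unchanged → E = 527.59, U = 15.70, labor force = 543.29 thousand.
After the second change, unemployed and labor force both fall by 8.17 → E = 527.59, U = 7.53, labor force = 535.12 thousand.
New unemployment rate = 7.53 / 535.12 = 1.41%.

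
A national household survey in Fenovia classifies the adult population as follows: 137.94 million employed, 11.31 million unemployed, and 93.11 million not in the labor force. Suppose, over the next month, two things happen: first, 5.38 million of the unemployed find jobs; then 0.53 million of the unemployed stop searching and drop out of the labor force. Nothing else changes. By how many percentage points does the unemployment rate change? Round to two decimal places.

The unemployment rate changes by −3.95 percentage points.

Initially, labor force = 137.94 + 11.31 = 149.25 million, so u = 11.31/149.25 = 7.58%.
After the first change, unemployed falls and employed rises by 5.38; labor force unchanged → E = 143.32, U = 5.93, labor force = 149.25 million.
After the second change, unemployed and labor force both fall by 0.53 → E = 143.32, U = 5.40, labor force = 148.72 million.
New unemployment rate = 5.40 / 148.72 = 3.63%.
Change = 3.63% − 7.58% = −3.95 percentage points.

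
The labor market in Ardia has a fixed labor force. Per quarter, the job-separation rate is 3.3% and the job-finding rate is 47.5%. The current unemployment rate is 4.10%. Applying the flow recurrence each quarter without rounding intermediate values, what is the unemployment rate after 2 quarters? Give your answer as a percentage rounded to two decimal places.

With a fixed labor force, u_{t+1} = u_t + s·(1−u_t) − f·u_t = u_t·(1−s−f) + s.
Here 1−s−f = 0.492 and s = 0.033.
u_1 = 0.041000 × 0.492 + 0.033 = 0.053172.
u_2 = 0.053172 × 0.492 + 0.033 = 0.059161.

Unemployment rate after two quarters ≈ 5.92%.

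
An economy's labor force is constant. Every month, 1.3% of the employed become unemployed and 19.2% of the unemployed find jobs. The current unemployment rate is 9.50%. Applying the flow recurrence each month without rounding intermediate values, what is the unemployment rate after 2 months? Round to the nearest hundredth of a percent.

Unemployment rate after two months ≈ 8.34%.

With a fixed labor force, u_{t+1} = u_t + s·(1−u_t) − f·u_t = u_t·(1−s−f) + s.
Here 1−s−f = 0.795 and s = 0.013.
u_1 = 0.095000 × 0.795 + 0.013 = 0.088525.
u_2 = 0.088525 × 0.795 + 0.013 = 0.083377.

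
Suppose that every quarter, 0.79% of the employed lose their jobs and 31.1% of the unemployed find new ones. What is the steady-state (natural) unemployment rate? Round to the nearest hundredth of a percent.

At steady state the flows balance: s·E = f·U, so U/(E+U) = s/(s+f).
u* = 0.79 / (0.79 + 31.1) = 0.79 / 31.89 = 2.48%.

Steady-state unemployment rate ≈ 2.48%.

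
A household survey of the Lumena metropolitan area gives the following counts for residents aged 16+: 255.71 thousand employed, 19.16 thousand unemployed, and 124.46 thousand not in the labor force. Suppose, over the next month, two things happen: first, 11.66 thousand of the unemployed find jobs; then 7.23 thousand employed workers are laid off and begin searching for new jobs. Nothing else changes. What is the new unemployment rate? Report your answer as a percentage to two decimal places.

New unemployment rate ≈ 5.36%.

Initially, labor force = 255.71 + 19.16 = 274.87 thousand, so u = 19.16/274.87 = 6.97%.
After the first change, unemployed falls and employed rises by 11.66; labor force unchanged → E = 267.37, U = 7.50, labor force = 274.87 thousand.
After the second change, employed falls and unemployed rises by 7.23; labor force unchanged → E = 260.14, U = 14.73, labor force = 274.87 thousand.
New unemployment rate = 14.73 / 274.87 = 5.36%.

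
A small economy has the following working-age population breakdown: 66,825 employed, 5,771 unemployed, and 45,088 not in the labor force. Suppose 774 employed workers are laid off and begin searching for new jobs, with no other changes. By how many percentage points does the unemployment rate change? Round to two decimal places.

The unemployment rate changes by +1.07 percentage points.

Initially, labor force = 66,825 + 5,771 = 72,596, so u = 5,771/72,596 = 7.95%.
After the change, employed falls and unemployed rises by 774; labor force unchanged → E = 66,051, U = 6,545, labor force = 72,596.
New unemployment rate = 6,545 / 72,596 = 9.02%.
Change = 9.02% − 7.95% = +1.07 percentage points.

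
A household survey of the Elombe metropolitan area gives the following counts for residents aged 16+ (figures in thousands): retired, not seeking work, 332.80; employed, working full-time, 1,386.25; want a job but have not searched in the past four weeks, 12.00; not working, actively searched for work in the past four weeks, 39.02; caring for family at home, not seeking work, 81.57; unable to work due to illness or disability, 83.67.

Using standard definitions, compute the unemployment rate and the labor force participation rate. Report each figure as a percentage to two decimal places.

Unemployment rate ≈ 2.74%; labor force participation rate ≈ 73.65%.

Employed = 1,386.25 thousand.
Unemployed = 39.02 thousand.
Labor force = 1,386.25 + 39.02 = 1,425.27 thousand.
Not in labor force = 332.80 + 12.00 + 81.57 + 83.67 = 510.04 thousand (those not working and not actively searching are outside the labor force — including those who want a job but have given up searching).
Civilian working-age population = 1,425.27 + 510.04 = 1,935.31 thousand.
Unemployment rate = 39.02 / 1,425.27 = 2.74%.
Labor force participation rate = 1,425.27 / 1,935.31 = 73.65%.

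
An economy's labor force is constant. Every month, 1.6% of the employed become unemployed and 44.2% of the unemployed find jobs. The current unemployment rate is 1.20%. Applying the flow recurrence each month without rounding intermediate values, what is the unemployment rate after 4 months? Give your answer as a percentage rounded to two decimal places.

With a fixed labor force, u_{t+1} = u_t + s·(1−u_t) − f·u_t = u_t·(1−s−f) + s.
Here 1−s−f = 0.542 and s = 0.016.
u_1 = 0.012000 × 0.542 + 0.016 = 0.022504.
u_2 = 0.022504 × 0.542 + 0.016 = 0.028197.
u_3 = 0.028197 × 0.542 + 0.016 = 0.031283.
u_4 = 0.031283 × 0.542 + 0.016 = 0.032955.

Unemployment rate after four months ≈ 3.30%.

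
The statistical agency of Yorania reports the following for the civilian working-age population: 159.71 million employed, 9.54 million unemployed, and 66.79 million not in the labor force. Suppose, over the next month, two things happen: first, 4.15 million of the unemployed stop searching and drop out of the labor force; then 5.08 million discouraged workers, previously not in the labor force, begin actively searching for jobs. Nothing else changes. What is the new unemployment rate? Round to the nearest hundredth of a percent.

New unemployment rate ≈ 6.15%.

Initially, labor force = 159.71 + 9.54 = 169.25 million, so u = 9.54/169.25 = 5.64%.
After the first change, unemployed and labor force both fall by 4.15 → E = 159.71, U = 5.39, labor force = 165.10 million.
After the second change, unemployed and labor force both rise by 5.08 → E = 159.71, U = 10.47, labor force = 170.18 million.
New unemployment rate = 10.47 / 170.18 = 6.15%.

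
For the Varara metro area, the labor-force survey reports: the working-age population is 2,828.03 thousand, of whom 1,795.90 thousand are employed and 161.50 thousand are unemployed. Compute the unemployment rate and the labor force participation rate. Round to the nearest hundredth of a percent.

Labor force = employed + unemployed = 1,795.90 + 161.50 = 1,957.40 thousand.
Unemployment rate = 161.50 / 1,957.40 = 8.25%.
Labor force participation rate = 1,957.40 / 2,828.03 = 69.21%.

Unemployment rate ≈ 8.25%; labor force participation rate ≈ 69.21%.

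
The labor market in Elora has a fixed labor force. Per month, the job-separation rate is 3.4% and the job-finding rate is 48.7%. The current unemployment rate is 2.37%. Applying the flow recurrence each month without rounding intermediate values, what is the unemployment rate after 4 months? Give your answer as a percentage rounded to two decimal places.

Unemployment rate after four months ≈ 6.31%.

With a fixed labor force, u_{t+1} = u_t + s·(1−u_t) − f·u_t = u_t·(1−s−f) + s.
Here 1−s−f = 0.479 and s = 0.034.
u_1 = 0.023700 × 0.479 + 0.034 = 0.045352.
u_2 = 0.045352 × 0.479 + 0.034 = 0.055724.
u_3 = 0.055724 × 0.479 + 0.034 = 0.060692.
u_4 = 0.060692 × 0.479 + 0.034 = 0.063071.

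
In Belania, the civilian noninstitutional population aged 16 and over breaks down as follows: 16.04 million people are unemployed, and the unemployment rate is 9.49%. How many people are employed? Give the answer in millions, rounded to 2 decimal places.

Labor force = U / u = 16.04 / 0.0949 ≈ 169.02 million.
Employed = labor force − unemployed = 169.02 − 16.04 = 152.98 million.

About 152.98 million are employed.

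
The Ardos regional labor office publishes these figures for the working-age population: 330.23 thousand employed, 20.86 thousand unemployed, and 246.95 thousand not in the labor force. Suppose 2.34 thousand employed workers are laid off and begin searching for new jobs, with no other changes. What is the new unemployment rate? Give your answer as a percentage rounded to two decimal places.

New unemployment rate ≈ 6.61%.

Initially, labor force = 330.23 + 20.86 = 351.09 thousand, so u = 20.86/351.09 = 5.94%.
After the change, employed falls and unemployed rises by 2.34; labor force unchanged → E = 327.89, U = 23.20, labor force = 351.09 thousand.
New unemployment rate = 23.20 / 351.09 = 6.61%.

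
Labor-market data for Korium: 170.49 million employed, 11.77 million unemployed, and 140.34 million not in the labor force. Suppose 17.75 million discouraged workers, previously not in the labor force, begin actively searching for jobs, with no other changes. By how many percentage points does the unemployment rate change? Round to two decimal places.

Initially, labor force = 170.49 + 11.77 = 182.26 million, so u = 11.77/182.26 = 6.46%.
After the change, unemployed and labor force both rise by 17.75 → E = 170.49, U = 29.52, labor force = 200.01 million.
New unemployment rate = 29.52 / 200.01 = 14.76%.
Change = 14.76% − 6.46% = +8.30 percentage points.

The unemployment rate changes by +8.30 percentage points.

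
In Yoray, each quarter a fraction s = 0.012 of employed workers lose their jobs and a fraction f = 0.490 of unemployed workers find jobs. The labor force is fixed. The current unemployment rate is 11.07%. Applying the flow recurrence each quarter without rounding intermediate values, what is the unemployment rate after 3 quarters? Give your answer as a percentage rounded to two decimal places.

Unemployment rate after three quarters ≈ 3.46%.

With a fixed labor force, u_{t+1} = u_t + s·(1−u_t) − f·u_t = u_t·(1−s−f) + s.
Here 1−s−f = 0.498 and s = 0.012.
u_1 = 0.110700 × 0.498 + 0.012 = 0.067129.
u_2 = 0.067129 × 0.498 + 0.012 = 0.045430.
u_3 = 0.045430 × 0.498 + 0.012 = 0.034624.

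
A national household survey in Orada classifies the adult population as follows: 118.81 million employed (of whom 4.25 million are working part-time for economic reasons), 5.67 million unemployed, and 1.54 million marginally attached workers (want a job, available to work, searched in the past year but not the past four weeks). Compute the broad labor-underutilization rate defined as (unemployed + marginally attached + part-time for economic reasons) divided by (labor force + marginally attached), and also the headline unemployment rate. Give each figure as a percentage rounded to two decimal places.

Broad underutilization rate ≈ 9.09%; headline unemployment rate ≈ 4.55%.

Labor force = 118.81 + 5.67 = 124.48 million.
Numerator = 5.67 + 1.54 + 4.25 = 11.46 million.
Denominator = 124.48 + 1.54 = 126.02 million.
Broad rate = 11.46 / 126.02 = 9.09%.
Headline unemployment rate = 5.67 / 124.48 = 4.55%.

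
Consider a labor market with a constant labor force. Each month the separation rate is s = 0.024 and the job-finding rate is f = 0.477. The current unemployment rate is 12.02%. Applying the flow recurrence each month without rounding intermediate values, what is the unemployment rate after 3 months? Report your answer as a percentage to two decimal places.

Unemployment rate after three months ≈ 5.69%.

With a fixed labor force, u_{t+1} = u_t + s·(1−u_t) − f·u_t = u_t·(1−s−f) + s.
Here 1−s−f = 0.499 and s = 0.024.
u_1 = 0.120200 × 0.499 + 0.024 = 0.083980.
u_2 = 0.083980 × 0.499 + 0.024 = 0.065906.
u_3 = 0.065906 × 0.499 + 0.024 = 0.056887.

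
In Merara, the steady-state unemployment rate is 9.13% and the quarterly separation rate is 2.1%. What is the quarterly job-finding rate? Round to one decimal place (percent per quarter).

From u* = s/(s+f): f = s·(1−u)/u.
f = 2.1 × (1 − 0.0913) / 0.0913 = 1.9083 / 0.0913 ≈ 20.9% per quarter.

Job-finding rate ≈ 20.9% per quarter.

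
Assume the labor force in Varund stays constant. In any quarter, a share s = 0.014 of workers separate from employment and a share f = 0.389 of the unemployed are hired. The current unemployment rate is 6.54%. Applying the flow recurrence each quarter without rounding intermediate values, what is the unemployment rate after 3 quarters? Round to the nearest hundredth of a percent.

Unemployment rate after three quarters ≈ 4.13%.

With a fixed labor force, u_{t+1} = u_t + s·(1−u_t) − f·u_t = u_t·(1−s−f) + s.
Here 1−s−f = 0.597 and s = 0.014.
u_1 = 0.065400 × 0.597 + 0.014 = 0.053044.
u_2 = 0.053044 × 0.597 + 0.014 = 0.045667.
u_3 = 0.045667 × 0.597 + 0.014 = 0.041263.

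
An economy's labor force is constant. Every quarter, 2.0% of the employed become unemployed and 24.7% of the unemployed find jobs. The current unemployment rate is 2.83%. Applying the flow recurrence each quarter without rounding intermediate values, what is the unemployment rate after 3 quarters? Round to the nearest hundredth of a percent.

With a fixed labor force, u_{t+1} = u_t + s·(1−u_t) − f·u_t = u_t·(1−s−f) + s.
Here 1−s−f = 0.733 and s = 0.020.
u_1 = 0.028300 × 0.733 + 0.020 = 0.040744.
u_2 = 0.040744 × 0.733 + 0.020 = 0.049865.
u_3 = 0.049865 × 0.733 + 0.020 = 0.056551.

Unemployment rate after three quarters ≈ 5.66%.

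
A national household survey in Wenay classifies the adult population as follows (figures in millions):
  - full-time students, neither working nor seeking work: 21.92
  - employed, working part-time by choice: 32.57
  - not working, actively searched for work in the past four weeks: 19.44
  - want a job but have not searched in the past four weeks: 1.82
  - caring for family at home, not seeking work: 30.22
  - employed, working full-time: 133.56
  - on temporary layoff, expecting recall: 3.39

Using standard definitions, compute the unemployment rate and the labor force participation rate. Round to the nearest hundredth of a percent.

Unemployment rate ≈ 12.08%; labor force participation rate ≈ 77.79%.

Employed = 32.57 + 133.56 = 166.13 million.
Unemployed = 19.44 + 3.39 = 22.83 million (jobless and actively searching, or on temporary layoff).
Labor force = 166.13 + 22.83 = 188.96 million.
Not in labor force = 21.92 + 1.82 + 30.22 = 53.96 million (those not working and not actively searching are outside the labor force — including those who want a job but have given up searching).
Civilian working-age population = 188.96 + 53.96 = 242.92 million.
Unemployment rate = 22.83 / 188.96 = 12.08%.
Labor force participation rate = 188.96 / 242.92 = 77.79%.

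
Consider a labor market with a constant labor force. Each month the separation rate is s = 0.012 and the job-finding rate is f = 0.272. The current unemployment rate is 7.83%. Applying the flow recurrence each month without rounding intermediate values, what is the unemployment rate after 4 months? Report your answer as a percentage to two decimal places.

Unemployment rate after four months ≈ 5.17%.

With a fixed labor force, u_{t+1} = u_t + s·(1−u_t) − f·u_t = u_t·(1−s−f) + s.
Here 1−s−f = 0.716 and s = 0.012.
u_1 = 0.078300 × 0.716 + 0.012 = 0.068063.
u_2 = 0.068063 × 0.716 + 0.012 = 0.060733.
u_3 = 0.060733 × 0.716 + 0.012 = 0.055485.
u_4 = 0.055485 × 0.716 + 0.012 = 0.051727.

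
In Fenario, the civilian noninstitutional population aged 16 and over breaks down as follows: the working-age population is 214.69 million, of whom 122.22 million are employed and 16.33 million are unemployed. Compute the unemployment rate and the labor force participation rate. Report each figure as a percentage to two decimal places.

Labor force = employed + unemployed = 122.22 + 16.33 = 138.55 million.
Unemployment rate = 16.33 / 138.55 = 11.79%.
Labor force participation rate = 138.55 / 214.69 = 64.53%.

Unemployment rate ≈ 11.79%; labor force participation rate ≈ 64.53%.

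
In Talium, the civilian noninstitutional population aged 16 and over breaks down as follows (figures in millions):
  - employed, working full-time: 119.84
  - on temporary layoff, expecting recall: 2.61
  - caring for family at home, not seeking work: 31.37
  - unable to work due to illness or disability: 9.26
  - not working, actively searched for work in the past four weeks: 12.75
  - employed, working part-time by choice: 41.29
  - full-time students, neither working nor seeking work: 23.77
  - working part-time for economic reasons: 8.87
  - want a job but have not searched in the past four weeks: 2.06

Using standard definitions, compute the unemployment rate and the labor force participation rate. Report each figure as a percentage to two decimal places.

Employed = 119.84 + 41.29 + 8.87 = 170.00 million (anyone who worked, including part-time for economic reasons, counts as employed).
Unemployed = 2.61 + 12.75 = 15.36 million (jobless and actively searching, or on temporary layoff).
Labor force = 170.00 + 15.36 = 185.36 million.
Not in labor force = 31.37 + 9.26 + 23.77 + 2.06 = 66.46 million (those not working and not actively searching are outside the labor force — including those who want a job but have given up searching).
Civilian working-age population = 185.36 + 66.46 = 251.82 million.
Unemployment rate = 15.36 / 185.36 = 8.29%.
Labor force participation rate = 185.36 / 251.82 = 73.61%.

Unemployment rate ≈ 8.29%; labor force participation rate ≈ 73.61%.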